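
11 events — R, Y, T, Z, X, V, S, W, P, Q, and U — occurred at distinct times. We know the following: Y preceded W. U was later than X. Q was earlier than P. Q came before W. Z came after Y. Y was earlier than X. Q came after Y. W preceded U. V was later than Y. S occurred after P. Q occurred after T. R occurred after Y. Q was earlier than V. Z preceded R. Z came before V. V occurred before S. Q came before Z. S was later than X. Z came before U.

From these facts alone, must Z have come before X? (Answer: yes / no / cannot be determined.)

No chain of stated constraints runs from Z to X, and none runs from X to Z either.
So the relative order of Z and X is not fixed by the given facts.

cannot be determined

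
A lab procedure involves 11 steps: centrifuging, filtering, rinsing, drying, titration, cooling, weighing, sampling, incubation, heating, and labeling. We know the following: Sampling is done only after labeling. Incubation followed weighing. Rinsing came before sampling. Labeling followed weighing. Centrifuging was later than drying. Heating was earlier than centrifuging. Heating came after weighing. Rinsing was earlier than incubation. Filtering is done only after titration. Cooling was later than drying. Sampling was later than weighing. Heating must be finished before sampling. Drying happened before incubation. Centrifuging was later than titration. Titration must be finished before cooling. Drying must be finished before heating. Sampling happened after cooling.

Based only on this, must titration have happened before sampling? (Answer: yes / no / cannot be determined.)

Chain the constraints: titration → cooling → sampling. Each link is directly stated, so titration comes before sampling.

yes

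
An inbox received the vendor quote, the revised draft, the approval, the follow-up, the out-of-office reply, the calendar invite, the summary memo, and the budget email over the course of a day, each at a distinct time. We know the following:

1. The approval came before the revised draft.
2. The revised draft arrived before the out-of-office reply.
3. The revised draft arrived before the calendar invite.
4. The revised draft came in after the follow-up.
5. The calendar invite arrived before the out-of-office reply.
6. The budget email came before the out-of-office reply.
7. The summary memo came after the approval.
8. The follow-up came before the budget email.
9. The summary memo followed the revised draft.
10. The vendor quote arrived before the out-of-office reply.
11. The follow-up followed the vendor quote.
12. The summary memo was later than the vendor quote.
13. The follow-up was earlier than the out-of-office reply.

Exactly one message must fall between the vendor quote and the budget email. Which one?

Tracing the constraints gives the vendor quote → the follow-up → the budget email, so the follow-up sits after the vendor quote and before the budget email.
No other message is forced both after the vendor quote and before the budget email.

the follow-up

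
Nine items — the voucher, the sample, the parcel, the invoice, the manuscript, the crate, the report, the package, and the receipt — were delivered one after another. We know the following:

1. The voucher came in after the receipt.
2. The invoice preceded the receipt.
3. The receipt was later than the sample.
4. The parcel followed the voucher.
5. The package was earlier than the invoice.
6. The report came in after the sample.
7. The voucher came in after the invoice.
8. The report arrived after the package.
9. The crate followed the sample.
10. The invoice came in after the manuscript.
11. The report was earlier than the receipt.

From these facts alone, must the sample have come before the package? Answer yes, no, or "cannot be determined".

No chain of stated constraints runs from the sample to the package, and none runs from the package to the sample either.
So the relative order of the sample and the package is not fixed by the given facts.

cannot be determined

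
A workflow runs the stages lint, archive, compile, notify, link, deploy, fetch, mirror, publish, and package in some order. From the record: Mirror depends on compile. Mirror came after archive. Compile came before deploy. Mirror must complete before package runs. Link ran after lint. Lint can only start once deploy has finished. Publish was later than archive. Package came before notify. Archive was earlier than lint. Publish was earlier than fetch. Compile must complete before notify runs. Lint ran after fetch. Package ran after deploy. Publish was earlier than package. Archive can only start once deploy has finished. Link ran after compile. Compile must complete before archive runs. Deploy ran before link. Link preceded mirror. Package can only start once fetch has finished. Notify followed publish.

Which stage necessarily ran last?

notify

Every other stage has a chain of constraints placing it before notify, so notify is last.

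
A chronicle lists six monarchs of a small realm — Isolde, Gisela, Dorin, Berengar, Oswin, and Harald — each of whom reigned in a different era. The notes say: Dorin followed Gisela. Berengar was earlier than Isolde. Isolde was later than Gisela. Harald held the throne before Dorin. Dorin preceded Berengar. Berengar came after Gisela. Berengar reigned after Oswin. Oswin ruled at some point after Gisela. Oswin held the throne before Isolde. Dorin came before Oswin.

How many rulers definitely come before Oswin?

3

Directly stated before Oswin: Dorin and Gisela.
Harald reaches Oswin via Harald → Dorin → Oswin.
That's Dorin, Gisela, and Harald — 3 in all.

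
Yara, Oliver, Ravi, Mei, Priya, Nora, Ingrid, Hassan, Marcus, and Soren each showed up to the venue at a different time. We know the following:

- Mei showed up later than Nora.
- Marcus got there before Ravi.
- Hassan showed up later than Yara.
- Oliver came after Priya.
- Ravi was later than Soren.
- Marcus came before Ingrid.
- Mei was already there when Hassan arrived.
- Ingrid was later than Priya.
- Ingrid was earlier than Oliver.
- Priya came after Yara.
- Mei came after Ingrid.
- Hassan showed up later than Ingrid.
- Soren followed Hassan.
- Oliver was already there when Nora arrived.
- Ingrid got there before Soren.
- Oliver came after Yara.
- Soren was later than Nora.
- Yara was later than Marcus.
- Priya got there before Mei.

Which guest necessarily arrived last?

Ravi

Every other guest has a chain of constraints placing them before Ravi, so Ravi is last.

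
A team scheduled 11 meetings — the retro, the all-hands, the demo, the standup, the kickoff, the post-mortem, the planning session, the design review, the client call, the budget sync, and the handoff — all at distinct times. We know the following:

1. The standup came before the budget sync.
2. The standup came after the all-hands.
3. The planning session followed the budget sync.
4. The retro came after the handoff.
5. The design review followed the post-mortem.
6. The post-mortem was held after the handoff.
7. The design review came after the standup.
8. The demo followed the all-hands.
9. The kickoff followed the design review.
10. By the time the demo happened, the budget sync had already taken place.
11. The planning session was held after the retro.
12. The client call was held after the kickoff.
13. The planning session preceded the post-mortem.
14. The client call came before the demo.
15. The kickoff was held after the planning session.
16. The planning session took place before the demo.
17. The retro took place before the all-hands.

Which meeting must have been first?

the handoff

The handoff has a chain of constraints placing it before every other meeting, so the handoff must be first.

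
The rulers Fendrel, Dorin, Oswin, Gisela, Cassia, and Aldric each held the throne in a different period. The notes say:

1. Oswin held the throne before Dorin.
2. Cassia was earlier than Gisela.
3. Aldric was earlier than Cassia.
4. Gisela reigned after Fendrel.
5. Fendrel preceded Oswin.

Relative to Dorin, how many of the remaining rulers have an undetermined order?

3

Forced before Dorin: Fendrel and Oswin.
That leaves Aldric, Cassia, and Gisela with no forced order relative to Dorin — 3.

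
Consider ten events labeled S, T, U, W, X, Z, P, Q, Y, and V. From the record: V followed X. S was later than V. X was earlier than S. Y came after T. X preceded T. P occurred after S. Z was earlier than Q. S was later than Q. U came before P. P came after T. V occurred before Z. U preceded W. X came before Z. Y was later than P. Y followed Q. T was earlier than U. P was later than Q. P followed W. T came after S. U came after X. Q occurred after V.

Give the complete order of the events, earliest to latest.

The constraints fix every adjacent pair, so only one ordering works:
X → V → Z → Q → S → T → U → W → P → Y.

X, V, Z, Q, S, T, U, W, P, Y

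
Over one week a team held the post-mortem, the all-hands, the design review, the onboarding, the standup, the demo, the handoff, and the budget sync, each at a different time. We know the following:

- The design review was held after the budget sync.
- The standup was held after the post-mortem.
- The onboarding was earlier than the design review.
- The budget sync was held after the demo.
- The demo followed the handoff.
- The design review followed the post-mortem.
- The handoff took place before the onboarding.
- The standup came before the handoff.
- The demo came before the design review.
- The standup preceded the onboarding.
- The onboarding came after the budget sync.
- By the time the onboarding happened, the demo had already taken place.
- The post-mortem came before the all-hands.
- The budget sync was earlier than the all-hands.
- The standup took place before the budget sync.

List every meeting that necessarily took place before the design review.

Directly stated before the design review: the budget sync, the demo, the onboarding, and the post-mortem.
The handoff reaches the design review via the handoff → the onboarding → the design review.
The standup reaches the design review via the standup → the onboarding → the design review.

the budget sync, the demo, the handoff, the onboarding, the post-mortem, the standup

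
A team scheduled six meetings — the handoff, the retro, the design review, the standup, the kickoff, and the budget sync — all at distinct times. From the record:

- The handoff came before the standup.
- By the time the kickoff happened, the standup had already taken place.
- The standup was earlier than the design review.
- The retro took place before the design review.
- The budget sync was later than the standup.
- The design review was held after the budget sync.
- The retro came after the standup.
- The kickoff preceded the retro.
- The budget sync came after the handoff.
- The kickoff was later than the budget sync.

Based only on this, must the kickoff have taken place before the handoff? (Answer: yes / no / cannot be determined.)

no

Tracing the constraints gives the handoff → the standup → the kickoff, so the handoff must come before the kickoff.
That means the kickoff cannot be before the handoff.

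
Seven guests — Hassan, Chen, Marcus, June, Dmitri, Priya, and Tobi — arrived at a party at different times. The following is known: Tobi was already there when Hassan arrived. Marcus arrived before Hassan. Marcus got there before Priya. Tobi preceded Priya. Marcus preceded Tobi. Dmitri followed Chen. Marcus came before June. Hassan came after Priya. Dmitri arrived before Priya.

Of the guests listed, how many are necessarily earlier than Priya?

4

Directly stated before Priya: Dmitri, Marcus, and Tobi.
Chen reaches Priya via Chen → Dmitri → Priya.
That's Chen, Dmitri, Marcus, and Tobi — 4 in all.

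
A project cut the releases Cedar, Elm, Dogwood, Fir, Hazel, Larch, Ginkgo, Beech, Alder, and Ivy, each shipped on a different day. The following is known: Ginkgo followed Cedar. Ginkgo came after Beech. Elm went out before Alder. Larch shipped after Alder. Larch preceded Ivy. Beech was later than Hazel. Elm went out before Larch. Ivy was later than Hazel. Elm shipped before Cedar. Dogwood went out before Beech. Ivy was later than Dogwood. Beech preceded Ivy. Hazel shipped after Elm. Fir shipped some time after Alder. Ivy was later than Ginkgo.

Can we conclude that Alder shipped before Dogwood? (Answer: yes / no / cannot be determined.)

No chain of stated constraints runs from Alder to Dogwood, and none runs from Dogwood to Alder either.
So the relative order of Alder and Dogwood is not fixed by the given facts.

cannot be determined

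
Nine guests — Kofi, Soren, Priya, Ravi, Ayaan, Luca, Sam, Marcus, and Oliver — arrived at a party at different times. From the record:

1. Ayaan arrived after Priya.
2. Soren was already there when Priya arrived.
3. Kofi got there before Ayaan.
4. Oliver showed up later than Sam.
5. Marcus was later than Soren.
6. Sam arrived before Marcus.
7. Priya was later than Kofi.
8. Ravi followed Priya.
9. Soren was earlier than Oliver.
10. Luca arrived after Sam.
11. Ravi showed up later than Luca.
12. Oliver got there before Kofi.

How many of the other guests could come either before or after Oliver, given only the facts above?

2

Forced before Oliver: Sam and Soren; forced after Oliver: Ayaan, Kofi, Priya, and Ravi.
That leaves Luca and Marcus with no forced order relative to Oliver — 2.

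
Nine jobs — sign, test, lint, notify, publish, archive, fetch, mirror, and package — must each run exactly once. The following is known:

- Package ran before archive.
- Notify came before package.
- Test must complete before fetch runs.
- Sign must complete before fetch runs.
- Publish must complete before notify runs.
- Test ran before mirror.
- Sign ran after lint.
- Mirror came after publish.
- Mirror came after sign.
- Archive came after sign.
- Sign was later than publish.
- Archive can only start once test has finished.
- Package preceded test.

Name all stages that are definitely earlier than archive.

Directly stated before archive: package, sign, and test.
Lint reaches archive via lint → sign → archive.
Notify reaches archive via notify → package → archive.
Publish reaches archive via publish → sign → archive.
No chain forces mirror (or any of the others) ahead of archive.

lint, notify, package, publish, sign, test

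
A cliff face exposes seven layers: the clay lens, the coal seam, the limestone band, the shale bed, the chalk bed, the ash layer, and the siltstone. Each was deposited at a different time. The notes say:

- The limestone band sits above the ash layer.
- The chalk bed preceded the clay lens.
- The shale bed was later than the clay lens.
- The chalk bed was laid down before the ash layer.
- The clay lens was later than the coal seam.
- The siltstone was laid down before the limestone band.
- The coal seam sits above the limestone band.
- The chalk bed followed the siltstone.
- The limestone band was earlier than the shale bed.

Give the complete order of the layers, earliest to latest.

the siltstone, the chalk bed, the ash layer, the limestone band, the coal seam, the clay lens, the shale bed

The constraints fix every adjacent pair, so only one ordering works:
the siltstone → the chalk bed → the ash layer → the limestone band → the coal seam → the clay lens → the shale bed.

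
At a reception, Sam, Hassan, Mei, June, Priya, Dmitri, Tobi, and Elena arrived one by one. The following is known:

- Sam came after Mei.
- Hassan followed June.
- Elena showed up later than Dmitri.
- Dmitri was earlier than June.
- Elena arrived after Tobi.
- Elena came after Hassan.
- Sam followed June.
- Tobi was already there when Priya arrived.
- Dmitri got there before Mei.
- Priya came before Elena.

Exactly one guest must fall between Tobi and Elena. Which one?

Priya

Tracing the constraints gives Tobi → Priya → Elena, so Priya sits after Tobi and before Elena.
No other guest is forced both after Tobi and before Elena.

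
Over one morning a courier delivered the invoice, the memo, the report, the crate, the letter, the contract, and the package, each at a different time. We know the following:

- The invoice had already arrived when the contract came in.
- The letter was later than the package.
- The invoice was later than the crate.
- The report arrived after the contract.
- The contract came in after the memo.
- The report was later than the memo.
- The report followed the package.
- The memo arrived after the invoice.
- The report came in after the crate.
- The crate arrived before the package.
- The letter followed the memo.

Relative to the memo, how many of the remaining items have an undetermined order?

Forced before the memo: the crate and the invoice; forced after the memo: the contract, the letter, and the report.
That leaves the package with no forced order relative to the memo — 1.

1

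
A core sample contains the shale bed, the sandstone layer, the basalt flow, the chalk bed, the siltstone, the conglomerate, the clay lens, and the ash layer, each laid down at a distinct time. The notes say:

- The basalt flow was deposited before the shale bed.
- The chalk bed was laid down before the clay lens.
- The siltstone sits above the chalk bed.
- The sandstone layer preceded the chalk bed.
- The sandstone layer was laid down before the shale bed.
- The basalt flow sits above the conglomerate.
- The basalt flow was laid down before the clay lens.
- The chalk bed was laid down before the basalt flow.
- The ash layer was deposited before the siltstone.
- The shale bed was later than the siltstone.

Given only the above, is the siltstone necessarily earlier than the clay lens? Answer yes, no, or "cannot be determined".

cannot be determined

No chain of stated constraints runs from the siltstone to the clay lens, and none runs from the clay lens to the siltstone either.
So the relative order of the siltstone and the clay lens is not fixed by the given facts.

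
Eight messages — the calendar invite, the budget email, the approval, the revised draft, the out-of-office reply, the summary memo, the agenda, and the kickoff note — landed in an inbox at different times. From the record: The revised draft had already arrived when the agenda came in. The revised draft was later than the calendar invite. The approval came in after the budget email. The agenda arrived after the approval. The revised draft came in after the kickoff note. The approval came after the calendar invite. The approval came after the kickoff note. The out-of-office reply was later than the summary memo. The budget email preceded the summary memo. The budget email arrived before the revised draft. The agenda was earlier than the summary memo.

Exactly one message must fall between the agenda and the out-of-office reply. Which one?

Tracing the constraints gives the agenda → the summary memo → the out-of-office reply, so the summary memo sits after the agenda and before the out-of-office reply.
No other message is forced both after the agenda and before the out-of-office reply.

the summary memo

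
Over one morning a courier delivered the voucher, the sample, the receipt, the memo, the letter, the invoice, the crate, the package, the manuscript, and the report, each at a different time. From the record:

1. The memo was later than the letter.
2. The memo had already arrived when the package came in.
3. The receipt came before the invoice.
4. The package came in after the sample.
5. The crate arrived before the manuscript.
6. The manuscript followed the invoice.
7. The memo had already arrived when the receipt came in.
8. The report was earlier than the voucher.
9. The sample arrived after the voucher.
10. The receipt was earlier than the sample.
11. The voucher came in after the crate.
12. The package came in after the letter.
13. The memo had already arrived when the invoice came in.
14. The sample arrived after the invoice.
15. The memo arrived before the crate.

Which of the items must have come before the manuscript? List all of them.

the crate, the invoice, the letter, the memo, the receipt

Directly stated before the manuscript: the crate and the invoice.
The letter reaches the manuscript via the letter → the memo → the crate → the manuscript.
The memo reaches the manuscript via the memo → the crate → the manuscript.
The receipt reaches the manuscript via the receipt → the invoice → the manuscript.
No chain forces the voucher (or any of the others) ahead of the manuscript.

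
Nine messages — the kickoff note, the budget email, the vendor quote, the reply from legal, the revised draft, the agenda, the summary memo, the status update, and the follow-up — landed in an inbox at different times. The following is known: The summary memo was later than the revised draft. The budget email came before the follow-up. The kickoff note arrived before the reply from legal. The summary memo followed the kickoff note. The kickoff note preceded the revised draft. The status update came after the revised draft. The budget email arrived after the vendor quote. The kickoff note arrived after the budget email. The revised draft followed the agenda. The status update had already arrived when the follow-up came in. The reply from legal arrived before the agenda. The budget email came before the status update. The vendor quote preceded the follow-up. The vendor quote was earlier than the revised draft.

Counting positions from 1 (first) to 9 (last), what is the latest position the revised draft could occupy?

6

The revised draft must come before the follow-up, the status update, and the summary memo — 3 messages forced after it.
Everything else can be placed before the revised draft in some valid order, so the revised draft can sit as late as position 9 − 3 = 6.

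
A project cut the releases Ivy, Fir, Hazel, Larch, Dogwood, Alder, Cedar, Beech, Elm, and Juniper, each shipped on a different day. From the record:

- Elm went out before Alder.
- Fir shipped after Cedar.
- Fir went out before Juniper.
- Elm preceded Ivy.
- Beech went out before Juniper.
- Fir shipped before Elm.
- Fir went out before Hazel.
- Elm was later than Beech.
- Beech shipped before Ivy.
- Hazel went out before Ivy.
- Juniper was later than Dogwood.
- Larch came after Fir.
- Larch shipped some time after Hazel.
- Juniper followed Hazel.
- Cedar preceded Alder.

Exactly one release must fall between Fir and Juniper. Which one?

Hazel

Tracing the constraints gives Fir → Hazel → Juniper, so Hazel sits after Fir and before Juniper.
No other release is forced both after Fir and before Juniper.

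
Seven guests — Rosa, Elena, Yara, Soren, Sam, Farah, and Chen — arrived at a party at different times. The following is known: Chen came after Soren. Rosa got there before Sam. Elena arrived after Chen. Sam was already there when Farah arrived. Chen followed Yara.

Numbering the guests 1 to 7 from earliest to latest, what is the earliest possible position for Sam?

Rosa must come before Sam — 1 forced predecessor.
Nothing else is forced ahead of Sam, so their earliest slot is position 1 + 1 = 2.

2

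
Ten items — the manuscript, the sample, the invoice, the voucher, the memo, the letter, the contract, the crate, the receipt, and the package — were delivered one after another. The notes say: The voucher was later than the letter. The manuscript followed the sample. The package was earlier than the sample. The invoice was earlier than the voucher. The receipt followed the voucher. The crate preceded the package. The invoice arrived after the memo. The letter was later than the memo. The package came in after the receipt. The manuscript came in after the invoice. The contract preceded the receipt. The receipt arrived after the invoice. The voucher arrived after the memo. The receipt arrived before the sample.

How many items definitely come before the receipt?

5

Directly stated before the receipt: the contract, the invoice, and the voucher.
The letter reaches the receipt via the letter → the voucher → the receipt.
The memo reaches the receipt via the memo → the voucher → the receipt.
That's the contract, the invoice, the letter, the memo, and the voucher — 5 in all.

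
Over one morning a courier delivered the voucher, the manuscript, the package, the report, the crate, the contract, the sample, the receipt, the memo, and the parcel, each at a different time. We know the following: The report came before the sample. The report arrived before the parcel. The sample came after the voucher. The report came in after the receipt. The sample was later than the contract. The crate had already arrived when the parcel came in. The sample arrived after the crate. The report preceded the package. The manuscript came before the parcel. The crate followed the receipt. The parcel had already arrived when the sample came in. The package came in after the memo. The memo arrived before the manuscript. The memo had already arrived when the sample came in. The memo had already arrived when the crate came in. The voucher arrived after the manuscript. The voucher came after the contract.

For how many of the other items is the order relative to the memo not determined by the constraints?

3

Forced after the memo: the crate, the manuscript, the package, the parcel, the sample, and the voucher.
That leaves the contract, the receipt, and the report with no forced order relative to the memo — 3.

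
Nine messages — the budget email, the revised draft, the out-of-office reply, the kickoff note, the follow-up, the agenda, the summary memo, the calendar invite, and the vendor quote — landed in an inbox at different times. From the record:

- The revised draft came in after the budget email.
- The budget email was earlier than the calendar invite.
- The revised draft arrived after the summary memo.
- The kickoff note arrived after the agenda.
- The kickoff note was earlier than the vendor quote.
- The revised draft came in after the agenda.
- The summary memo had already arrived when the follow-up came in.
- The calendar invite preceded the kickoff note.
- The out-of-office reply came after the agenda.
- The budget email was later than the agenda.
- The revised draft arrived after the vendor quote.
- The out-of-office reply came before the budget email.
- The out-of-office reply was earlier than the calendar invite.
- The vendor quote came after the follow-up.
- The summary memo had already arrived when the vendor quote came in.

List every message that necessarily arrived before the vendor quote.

the agenda, the budget email, the calendar invite, the follow-up, the kickoff note, the out-of-office reply, the summary memo

Directly stated before the vendor quote: the follow-up, the kickoff note, and the summary memo.
The agenda reaches the vendor quote via the agenda → the kickoff note → the vendor quote.
The budget email reaches the vendor quote via the budget email → the calendar invite → the kickoff note → the vendor quote.
The calendar invite reaches the vendor quote via the calendar invite → the kickoff note → the vendor quote.
Likewise the out-of-office reply reaches the vendor quote by chaining the stated constraints.
No chain forces the revised draft ahead of the vendor quote.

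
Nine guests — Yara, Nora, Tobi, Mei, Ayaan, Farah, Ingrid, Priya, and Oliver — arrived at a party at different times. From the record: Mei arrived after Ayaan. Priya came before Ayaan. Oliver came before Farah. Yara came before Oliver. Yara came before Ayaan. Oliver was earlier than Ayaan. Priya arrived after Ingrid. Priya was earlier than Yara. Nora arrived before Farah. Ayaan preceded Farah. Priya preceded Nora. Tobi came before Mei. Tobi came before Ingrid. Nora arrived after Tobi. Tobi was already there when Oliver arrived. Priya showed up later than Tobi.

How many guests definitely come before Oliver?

Directly stated before Oliver: Tobi and Yara.
Ingrid reaches Oliver via Ingrid → Priya → Yara → Oliver.
Priya reaches Oliver via Priya → Yara → Oliver.
No chain forces Mei (or any of the others) ahead of Oliver.
That's Ingrid, Priya, Tobi, and Yara — 4 in all.

4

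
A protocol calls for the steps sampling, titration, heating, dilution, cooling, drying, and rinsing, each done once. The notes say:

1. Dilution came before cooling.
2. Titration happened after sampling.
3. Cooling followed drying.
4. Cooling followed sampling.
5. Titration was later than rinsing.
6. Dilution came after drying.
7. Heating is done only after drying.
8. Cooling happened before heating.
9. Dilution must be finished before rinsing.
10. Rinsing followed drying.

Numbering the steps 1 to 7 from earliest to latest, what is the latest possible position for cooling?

Cooling must come before heating — 1 step forced after it.
Everything else can be placed before cooling in some valid order, so cooling can sit as late as position 7 − 1 = 6.

6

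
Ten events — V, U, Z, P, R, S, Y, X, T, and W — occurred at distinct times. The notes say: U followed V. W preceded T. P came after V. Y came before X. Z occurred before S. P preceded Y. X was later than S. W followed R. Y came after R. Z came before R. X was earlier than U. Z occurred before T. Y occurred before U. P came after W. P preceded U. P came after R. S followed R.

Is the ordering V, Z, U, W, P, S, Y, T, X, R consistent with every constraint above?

The constraints require R before S, but in the proposed sequence S appears ahead of R. That one violation is enough.

no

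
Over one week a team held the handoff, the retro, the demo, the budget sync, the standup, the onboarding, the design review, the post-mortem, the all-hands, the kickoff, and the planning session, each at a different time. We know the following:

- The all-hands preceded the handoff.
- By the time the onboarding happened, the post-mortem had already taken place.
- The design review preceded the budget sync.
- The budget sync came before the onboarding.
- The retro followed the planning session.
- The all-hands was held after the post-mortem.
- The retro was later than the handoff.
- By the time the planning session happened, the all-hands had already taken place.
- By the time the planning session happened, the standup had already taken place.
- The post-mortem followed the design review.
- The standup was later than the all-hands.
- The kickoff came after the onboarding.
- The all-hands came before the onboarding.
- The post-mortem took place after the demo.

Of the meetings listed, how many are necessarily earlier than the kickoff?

6

Directly stated before the kickoff: the onboarding.
The all-hands reaches the kickoff via the all-hands → the onboarding → the kickoff.
The budget sync reaches the kickoff via the budget sync → the onboarding → the kickoff.
The demo reaches the kickoff via the demo → the post-mortem → the onboarding → the kickoff.
Likewise the design review and the post-mortem each reach the kickoff by chaining the stated constraints.
No chain forces the planning session (or any of the others) ahead of the kickoff.
That's the all-hands, the budget sync, the demo, the design review, the onboarding, and the post-mortem — 6 in all.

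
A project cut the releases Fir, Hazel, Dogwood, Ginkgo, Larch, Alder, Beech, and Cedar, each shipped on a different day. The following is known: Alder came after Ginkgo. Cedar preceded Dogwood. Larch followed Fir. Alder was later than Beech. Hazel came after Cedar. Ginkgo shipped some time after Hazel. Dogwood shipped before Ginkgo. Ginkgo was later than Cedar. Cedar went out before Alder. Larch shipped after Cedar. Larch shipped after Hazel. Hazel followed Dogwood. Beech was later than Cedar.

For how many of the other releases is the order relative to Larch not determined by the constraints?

3

Forced before Larch: Cedar, Dogwood, Fir, and Hazel.
That leaves Alder, Beech, and Ginkgo with no forced order relative to Larch — 3.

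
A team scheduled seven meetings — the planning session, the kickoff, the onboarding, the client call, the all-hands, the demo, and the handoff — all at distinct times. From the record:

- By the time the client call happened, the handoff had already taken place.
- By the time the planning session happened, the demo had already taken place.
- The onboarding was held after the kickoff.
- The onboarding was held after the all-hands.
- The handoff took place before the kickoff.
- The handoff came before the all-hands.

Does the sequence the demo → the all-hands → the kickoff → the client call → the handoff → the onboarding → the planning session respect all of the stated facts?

no

The constraints require the handoff before the client call, but in the proposed sequence the client call appears ahead of the handoff. That one violation is enough.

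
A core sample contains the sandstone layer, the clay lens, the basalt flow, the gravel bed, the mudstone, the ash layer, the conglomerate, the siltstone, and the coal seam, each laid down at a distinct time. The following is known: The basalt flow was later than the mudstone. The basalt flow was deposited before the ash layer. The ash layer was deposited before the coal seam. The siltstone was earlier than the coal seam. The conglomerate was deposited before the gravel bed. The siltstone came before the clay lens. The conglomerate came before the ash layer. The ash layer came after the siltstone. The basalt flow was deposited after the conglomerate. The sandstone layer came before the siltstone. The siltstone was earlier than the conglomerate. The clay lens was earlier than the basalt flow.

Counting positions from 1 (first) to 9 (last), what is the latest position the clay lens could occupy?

The clay lens must come before the ash layer, the basalt flow, and the coal seam — 3 layers forced after it.
Everything else can be placed before the clay lens in some valid order, so the clay lens can sit as late as position 9 − 3 = 6.

6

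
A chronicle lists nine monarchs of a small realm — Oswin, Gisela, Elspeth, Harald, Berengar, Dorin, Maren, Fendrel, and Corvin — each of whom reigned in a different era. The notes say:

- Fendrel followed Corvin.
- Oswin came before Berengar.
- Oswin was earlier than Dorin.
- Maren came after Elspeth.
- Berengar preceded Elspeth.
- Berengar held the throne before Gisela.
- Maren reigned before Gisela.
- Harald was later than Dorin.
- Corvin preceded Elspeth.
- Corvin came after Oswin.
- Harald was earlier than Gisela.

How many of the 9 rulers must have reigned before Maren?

Directly stated before Maren: Elspeth.
Berengar reaches Maren via Berengar → Elspeth → Maren.
Corvin reaches Maren via Corvin → Elspeth → Maren.
Oswin reaches Maren via Oswin → Corvin → Elspeth → Maren.
That's Berengar, Corvin, Elspeth, and Oswin — 4 in all.

4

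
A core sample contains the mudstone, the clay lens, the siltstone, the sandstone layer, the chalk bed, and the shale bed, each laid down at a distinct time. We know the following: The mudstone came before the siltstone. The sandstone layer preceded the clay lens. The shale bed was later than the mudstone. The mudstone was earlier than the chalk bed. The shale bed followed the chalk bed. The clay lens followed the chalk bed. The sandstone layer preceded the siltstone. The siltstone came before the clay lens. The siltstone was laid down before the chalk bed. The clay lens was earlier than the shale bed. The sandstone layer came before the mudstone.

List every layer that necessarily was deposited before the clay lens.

the chalk bed, the mudstone, the sandstone layer, the siltstone

Directly stated before the clay lens: the chalk bed, the sandstone layer, and the siltstone.
The mudstone reaches the clay lens via the mudstone → the siltstone → the clay lens.
No chain forces the shale bed ahead of the clay lens.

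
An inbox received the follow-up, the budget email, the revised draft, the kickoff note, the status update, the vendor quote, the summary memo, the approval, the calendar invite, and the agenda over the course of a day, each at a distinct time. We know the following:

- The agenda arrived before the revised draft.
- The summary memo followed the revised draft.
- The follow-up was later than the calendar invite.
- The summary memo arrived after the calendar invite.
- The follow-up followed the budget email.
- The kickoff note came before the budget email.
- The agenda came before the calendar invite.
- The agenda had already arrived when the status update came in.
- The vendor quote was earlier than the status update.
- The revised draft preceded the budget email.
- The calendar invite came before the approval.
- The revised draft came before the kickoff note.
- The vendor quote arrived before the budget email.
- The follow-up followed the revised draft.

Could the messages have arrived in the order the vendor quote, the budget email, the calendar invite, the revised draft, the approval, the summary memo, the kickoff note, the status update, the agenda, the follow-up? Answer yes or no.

The constraints require the agenda before the revised draft, but in the proposed sequence the revised draft appears ahead of the agenda. That one violation is enough.

no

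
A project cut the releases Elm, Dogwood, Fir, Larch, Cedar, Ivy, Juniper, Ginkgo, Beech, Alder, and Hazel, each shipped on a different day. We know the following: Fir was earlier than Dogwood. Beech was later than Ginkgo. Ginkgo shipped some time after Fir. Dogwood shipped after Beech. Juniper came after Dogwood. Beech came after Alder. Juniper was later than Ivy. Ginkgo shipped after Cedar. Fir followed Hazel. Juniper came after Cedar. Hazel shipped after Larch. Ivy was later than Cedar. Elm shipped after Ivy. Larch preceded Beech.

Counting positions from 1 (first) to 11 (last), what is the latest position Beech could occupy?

9

Beech must come before Dogwood and Juniper — 2 releases forced after it.
Everything else can be placed before Beech in some valid order, so Beech can sit as late as position 11 − 2 = 9.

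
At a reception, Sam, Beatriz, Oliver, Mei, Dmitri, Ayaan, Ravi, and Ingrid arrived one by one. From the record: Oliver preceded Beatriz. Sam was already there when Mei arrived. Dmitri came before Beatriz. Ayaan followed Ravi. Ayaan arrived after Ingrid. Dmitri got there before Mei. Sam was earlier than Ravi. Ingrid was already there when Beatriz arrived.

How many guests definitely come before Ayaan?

Directly stated before Ayaan: Ingrid and Ravi.
Sam reaches Ayaan via Sam → Ravi → Ayaan.
That's Ingrid, Ravi, and Sam — 3 in all.

3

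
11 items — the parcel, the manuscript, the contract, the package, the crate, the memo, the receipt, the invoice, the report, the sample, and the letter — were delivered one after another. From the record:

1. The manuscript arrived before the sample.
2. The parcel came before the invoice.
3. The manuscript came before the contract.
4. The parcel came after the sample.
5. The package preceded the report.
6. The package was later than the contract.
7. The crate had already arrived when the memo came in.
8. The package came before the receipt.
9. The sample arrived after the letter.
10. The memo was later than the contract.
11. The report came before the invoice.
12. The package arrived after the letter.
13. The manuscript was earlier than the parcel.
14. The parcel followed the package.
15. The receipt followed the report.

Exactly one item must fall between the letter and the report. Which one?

Tracing the constraints gives the letter → the package → the report, so the package sits after the letter and before the report.
No other item is forced both after the letter and before the report.

the package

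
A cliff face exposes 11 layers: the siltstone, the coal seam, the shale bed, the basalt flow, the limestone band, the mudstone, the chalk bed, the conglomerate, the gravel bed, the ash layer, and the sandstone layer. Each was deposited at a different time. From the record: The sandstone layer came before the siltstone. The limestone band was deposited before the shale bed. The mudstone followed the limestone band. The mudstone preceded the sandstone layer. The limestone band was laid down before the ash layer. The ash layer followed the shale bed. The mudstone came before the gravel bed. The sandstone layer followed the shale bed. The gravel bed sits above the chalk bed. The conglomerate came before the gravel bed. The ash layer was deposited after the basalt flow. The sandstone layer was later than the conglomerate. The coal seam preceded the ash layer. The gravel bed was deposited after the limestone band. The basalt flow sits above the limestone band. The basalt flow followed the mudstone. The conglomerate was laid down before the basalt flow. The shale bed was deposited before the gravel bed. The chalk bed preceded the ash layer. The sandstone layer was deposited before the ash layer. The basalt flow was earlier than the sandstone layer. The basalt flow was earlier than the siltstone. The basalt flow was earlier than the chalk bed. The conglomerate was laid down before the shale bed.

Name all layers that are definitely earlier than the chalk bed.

Directly stated before the chalk bed: the basalt flow.
The conglomerate reaches the chalk bed via the conglomerate → the basalt flow → the chalk bed.
The limestone band reaches the chalk bed via the limestone band → the basalt flow → the chalk bed.
The mudstone reaches the chalk bed via the mudstone → the basalt flow → the chalk bed.

the basalt flow, the conglomerate, the limestone band, the mudstone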